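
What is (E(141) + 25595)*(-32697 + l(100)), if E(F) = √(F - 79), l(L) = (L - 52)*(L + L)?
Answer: -591167715 - 23097*√62 ≈ -5.9135e+8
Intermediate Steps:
l(L) = 2*L*(-52 + L) (l(L) = (-52 + L)*(2*L) = 2*L*(-52 + L))
E(F) = √(-79 + F)
(E(141) + 25595)*(-32697 + l(100)) = (√(-79 + 141) + 25595)*(-32697 + 2*100*(-52 + 100)) = (√62 + 25595)*(-32697 + 2*100*48) = (25595 + √62)*(-32697 + 9600) = (25595 + √62)*(-23097) = -591167715 - 23097*√62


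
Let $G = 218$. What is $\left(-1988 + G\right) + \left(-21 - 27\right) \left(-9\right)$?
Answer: $-1338$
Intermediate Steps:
$\left(-1988 + G\right) + \left(-21 - 27\right) \left(-9\right) = \left(-1988 + 218\right) + \left(-21 - 27\right) \left(-9\right) = -1770 - -432 = -1770 + 432 = -1338$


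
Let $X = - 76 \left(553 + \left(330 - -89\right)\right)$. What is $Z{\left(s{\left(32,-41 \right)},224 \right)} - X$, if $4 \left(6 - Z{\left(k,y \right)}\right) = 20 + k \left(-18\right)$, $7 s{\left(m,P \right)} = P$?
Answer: $\frac{1033853}{14} \approx 73847.0$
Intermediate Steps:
$s{\left(m,P \right)} = \frac{P}{7}$
$Z{\left(k,y \right)} = 1 + \frac{9 k}{2}$ ($Z{\left(k,y \right)} = 6 - \frac{20 + k \left(-18\right)}{4} = 6 - \frac{20 - 18 k}{4} = 6 + \left(-5 + \frac{9 k}{2}\right) = 1 + \frac{9 k}{2}$)
$X = -73872$ ($X = - 76 \left(553 + \left(330 + 89\right)\right) = - 76 \left(553 + 419\right) = \left(-76\right) 972 = -73872$)
$Z{\left(s{\left(32,-41 \right)},224 \right)} - X = \left(1 + \frac{9 \cdot \frac{1}{7} \left(-41\right)}{2}\right) - -73872 = \left(1 + \frac{9}{2} \left(- \frac{41}{7}\right)\right) + 73872 = \left(1 - \frac{369}{14}\right) + 73872 = - \frac{355}{14} + 73872 = \frac{1033853}{14}$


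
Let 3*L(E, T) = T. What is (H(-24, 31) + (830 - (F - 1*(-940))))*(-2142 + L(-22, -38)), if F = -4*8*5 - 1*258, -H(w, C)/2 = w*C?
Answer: -11609344/3 ≈ -3.8698e+6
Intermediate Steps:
L(E, T) = T/3
H(w, C) = -2*C*w (H(w, C) = -2*w*C = -2*C*w)
F = -418 (F = -32*5 - 258 = -160 - 258 = -418)
(H(-24, 31) + (830 - (F - 1*(-940))))*(-2142 + L(-22, -38)) = (-2*31*(-24) + (830 - (-418 - 1*(-940))))*(-2142 + (⅓)*(-38)) = (1488 + (830 - (-418 + 940)))*(-2142 - 38/3) = (1488 + (830 - 1*522))*(-6464/3) = (1488 + (830 - 522))*(-6464/3) = (1488 + 308)*(-6464/3) = 1796*(-6464/3) = -11609344/3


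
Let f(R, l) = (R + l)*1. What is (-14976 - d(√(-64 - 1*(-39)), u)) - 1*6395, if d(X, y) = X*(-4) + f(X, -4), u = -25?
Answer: -21367 + 15*I ≈ -21367.0 + 15.0*I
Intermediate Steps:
f(R, l) = R + l
d(X, y) = -4 - 3*X (d(X, y) = X*(-4) + (X - 4) = -4*X + (-4 + X) = -4 - 3*X)
(-14976 - d(√(-64 - 1*(-39)), u)) - 1*6395 = (-14976 - (-4 - 3*√(-64 - 1*(-39)))) - 1*6395 = (-14976 - (-4 - 3*√(-64 + 39))) - 6395 = (-14976 - (-4 - 15*I)) - 6395 = (-14976 + (4 + 15*I)) - 6395 = (-14972 + 15*I) - 6395 = -21367 + 15*I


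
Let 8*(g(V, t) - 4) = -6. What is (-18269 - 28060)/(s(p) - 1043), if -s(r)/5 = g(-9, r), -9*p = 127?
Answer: 185316/4237 ≈ 43.738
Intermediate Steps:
g(V, t) = 13/4 (g(V, t) = 4 + (⅛)*(-6) = 4 - ¾ = 13/4)
p = -127/9 (p = -⅑*127 = -127/9 ≈ -14.111)
s(r) = -65/4 (s(r) = -5*13/4 = -65/4)
(-18269 - 28060)/(s(p) - 1043) = (-18269 - 28060)/(-65/4 - 1043) = -46329/(-4237/4) = -46329*(-4/4237) = 185316/4237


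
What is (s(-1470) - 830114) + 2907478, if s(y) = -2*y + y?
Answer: 2078834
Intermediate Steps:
s(y) = -y
(s(-1470) - 830114) + 2907478 = (-1*(-1470) - 830114) + 2907478 = (1470 - 830114) + 2907478 = -828644 + 2907478 = 2078834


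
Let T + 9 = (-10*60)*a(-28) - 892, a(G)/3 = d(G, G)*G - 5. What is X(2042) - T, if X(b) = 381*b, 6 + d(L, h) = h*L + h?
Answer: -37030097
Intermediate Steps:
d(L, h) = -6 + h + L*h (d(L, h) = -6 + (h*L + h) = -6 + (L*h + h) = -6 + (h + L*h) = -6 + h + L*h)
a(G) = -15 + 3*G*(-6 + G + G²) (a(G) = 3*((-6 + G + G*G)*G - 5) = 3*((-6 + G + G²)*G - 5) = 3*(G*(-6 + G + G²) - 5) = 3*(-5 + G*(-6 + G + G²)) = -15 + 3*G*(-6 + G + G²))
T = 37808099 (T = -9 + ((-10*60)*(-15 + 3*(-28)*(-6 - 28 + (-28)²)) - 892) = -9 + (-600*(-15 + 3*(-28)*(-6 - 28 + 784)) - 892) = -9 + (-600*(-15 + 3*(-28)*750) - 892) = -9 + (-600*(-15 - 63000) - 892) = -9 + (-600*(-63015) - 892) = -9 + (37809000 - 892) = -9 + 37808108 = 37808099)
X(2042) - T = 381*2042 - 1*37808099 = 778002 - 37808099 = -37030097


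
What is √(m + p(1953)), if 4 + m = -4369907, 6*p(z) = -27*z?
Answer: I*√17514798/2 ≈ 2092.5*I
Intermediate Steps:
p(z) = -9*z/2 (p(z) = (-27*z)/6 = -9*z/2)
m = -4369911 (m = -4 - 4369907 = -4369911)
√(m + p(1953)) = √(-4369911 - 9/2*1953) = √(-4369911 - 17577/2) = √(-8757399/2) = I*√17514798/2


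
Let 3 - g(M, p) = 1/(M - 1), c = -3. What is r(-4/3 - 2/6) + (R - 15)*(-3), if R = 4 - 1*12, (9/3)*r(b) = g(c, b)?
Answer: 841/12 ≈ 70.083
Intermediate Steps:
g(M, p) = 3 - 1/(-1 + M) (g(M, p) = 3 - 1/(M - 1) = 3 - 1/(-1 + M))
r(b) = 13/12 (r(b) = ((-4 + 3*(-3))/(-1 - 3))/3 = ((-4 - 9)/(-4))/3 = (-¼*(-13))/3 = (⅓)*(13/4) = 13/12)
R = -8 (R = 4 - 12 = -8)
r(-4/3 - 2/6) + (R - 15)*(-3) = 13/12 + (-8 - 15)*(-3) = 13/12 - 23*(-3) = 13/12 + 69 = 841/12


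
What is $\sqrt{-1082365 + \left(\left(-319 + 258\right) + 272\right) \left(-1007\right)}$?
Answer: $i \sqrt{1294842} \approx 1137.9 i$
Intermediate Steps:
$\sqrt{-1082365 + \left(\left(-319 + 258\right) + 272\right) \left(-1007\right)} = \sqrt{-1082365 + \left(-61 + 272\right) \left(-1007\right)} = \sqrt{-1082365 + 211 \left(-1007\right)} = \sqrt{-1082365 - 212477} = \sqrt{-1294842} = i \sqrt{1294842}$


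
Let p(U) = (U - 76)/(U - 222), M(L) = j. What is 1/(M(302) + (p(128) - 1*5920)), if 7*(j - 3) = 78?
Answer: -329/1943209 ≈ -0.00016931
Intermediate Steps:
j = 99/7 (j = 3 + (1/7)*78 = 3 + 78/7 = 99/7 ≈ 14.143)
M(L) = 99/7
p(U) = (-76 + U)/(-222 + U)
1/(M(302) + (p(128) - 1*5920)) = 1/(99/7 + ((-76 + 128)/(-222 + 128) - 1*5920)) = 1/(99/7 + (52/(-94) - 5920)) = 1/(99/7 + (-1/94*52 - 5920)) = 1/(99/7 + (-26/47 - 5920)) = 1/(99/7 - 278266/47) = 1/(-1943209/329) = -329/1943209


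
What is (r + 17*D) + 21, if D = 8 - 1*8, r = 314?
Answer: 335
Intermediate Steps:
D = 0 (D = 8 - 8 = 0)
(r + 17*D) + 21 = (314 + 17*0) + 21 = (314 + 0) + 21 = 314 + 21 = 335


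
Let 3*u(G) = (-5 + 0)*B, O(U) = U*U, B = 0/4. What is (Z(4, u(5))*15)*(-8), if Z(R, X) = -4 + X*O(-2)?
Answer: 480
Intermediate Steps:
B = 0 (B = 0*(¼) = 0)
O(U) = U²
u(G) = 0 (u(G) = ((-5 + 0)*0)/3 = (-5*0)/3 = (⅓)*0 = 0)
Z(R, X) = -4 + 4*X (Z(R, X) = -4 + X*(-2)² = -4 + X*4 = -4 + 4*X)
(Z(4, u(5))*15)*(-8) = ((-4 + 4*0)*15)*(-8) = ((-4 + 0)*15)*(-8) = -4*15*(-8) = -60*(-8) = 480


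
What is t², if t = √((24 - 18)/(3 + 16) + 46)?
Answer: 880/19 ≈ 46.316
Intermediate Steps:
t = 4*√1045/19 (t = √(6/19 + 46) = √(880/19) = 4*√1045/19 ≈ 6.8056)
t² = (4*√1045/19)² = 880/19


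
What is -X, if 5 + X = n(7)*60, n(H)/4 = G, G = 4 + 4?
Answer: -1915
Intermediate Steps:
G = 8
n(H) = 32 (n(H) = 4*8 = 32)
X = 1915 (X = -5 + 32*60 = -5 + 1920 = 1915)
-X = -1*1915 = -1915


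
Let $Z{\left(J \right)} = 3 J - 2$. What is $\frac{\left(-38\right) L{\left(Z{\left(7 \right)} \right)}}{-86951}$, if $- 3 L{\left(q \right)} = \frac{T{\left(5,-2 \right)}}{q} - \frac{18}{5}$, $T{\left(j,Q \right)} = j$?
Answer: $\frac{634}{1304265} \approx 0.0004861$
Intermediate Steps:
$Z{\left(J \right)} = -2 + 3 J$
$L{\left(q \right)} = \frac{6}{5} - \frac{5}{3 q}$ ($L{\left(q \right)} = - \frac{\frac{5}{q} - \frac{18}{5}}{3} = - \frac{- \frac{18}{5} + \frac{5}{q}}{3} = \frac{6}{5} - \frac{5}{3 q}$)
$\frac{\left(-38\right) L{\left(Z{\left(7 \right)} \right)}}{-86951} = \frac{\left(-38\right) \frac{-25 + 18 \left(-2 + 3 \cdot 7\right)}{15 \left(-2 + 3 \cdot 7\right)}}{-86951} = - 38 \frac{-25 + 18 \left(-2 + 21\right)}{15 \left(-2 + 21\right)} \left(- \frac{1}{86951}\right) = - 38 \frac{-25 + 18 \cdot 19}{15 \cdot 19} \left(- \frac{1}{86951}\right) = - 38 \cdot \frac{1}{15} \cdot \frac{1}{19} \left(-25 + 342\right) \left(- \frac{1}{86951}\right) = - 38 \cdot \frac{1}{15} \cdot \frac{1}{19} \cdot 317 \left(- \frac{1}{86951}\right) = \left(-38\right) \frac{317}{285} \left(- \frac{1}{86951}\right) = \left(- \frac{634}{15}\right) \left(- \frac{1}{86951}\right) = \frac{634}{1304265}$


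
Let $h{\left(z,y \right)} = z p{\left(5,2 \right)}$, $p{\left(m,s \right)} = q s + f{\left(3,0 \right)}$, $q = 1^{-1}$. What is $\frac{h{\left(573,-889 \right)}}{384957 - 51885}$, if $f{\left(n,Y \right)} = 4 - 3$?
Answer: $\frac{191}{37008} \approx 0.005161$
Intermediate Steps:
$f{\left(n,Y \right)} = 1$ ($f{\left(n,Y \right)} = 4 - 3 = 1$)
$q = 1$
$p{\left(m,s \right)} = 1 + s$ ($p{\left(m,s \right)} = 1 s + 1 = s + 1 = 1 + s$)
$h{\left(z,y \right)} = 3 z$ ($h{\left(z,y \right)} = z \left(1 + 2\right) = z 3 = 3 z$)
$\frac{h{\left(573,-889 \right)}}{384957 - 51885} = \frac{3 \cdot 573}{384957 - 51885} = \frac{1719}{384957 - 51885} = \frac{1719}{333072} = 1719 \cdot \frac{1}{333072} = \frac{191}{37008}$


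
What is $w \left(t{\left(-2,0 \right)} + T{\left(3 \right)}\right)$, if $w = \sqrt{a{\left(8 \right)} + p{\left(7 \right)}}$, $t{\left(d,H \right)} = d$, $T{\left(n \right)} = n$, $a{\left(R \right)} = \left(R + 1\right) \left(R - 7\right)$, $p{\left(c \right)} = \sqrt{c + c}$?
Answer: $\sqrt{9 + \sqrt{14}} \approx 3.5695$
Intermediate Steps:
$p{\left(c \right)} = \sqrt{2} \sqrt{c}$ ($p{\left(c \right)} = \sqrt{2 c} = \sqrt{2} \sqrt{c}$)
$a{\left(R \right)} = \left(1 + R\right) \left(-7 + R\right)$
$w = \sqrt{9 + \sqrt{14}}$ ($w = \sqrt{\left(-7 + 8^{2} - 48\right) + \sqrt{2} \sqrt{7}} = \sqrt{\left(-7 + 64 - 48\right) + \sqrt{14}} = \sqrt{9 + \sqrt{14}} \approx 3.5695$)
$w \left(t{\left(-2,0 \right)} + T{\left(3 \right)}\right) = \sqrt{9 + \sqrt{14}} \left(-2 + 3\right) = \sqrt{9 + \sqrt{14}} \cdot 1 = \sqrt{9 + \sqrt{14}}$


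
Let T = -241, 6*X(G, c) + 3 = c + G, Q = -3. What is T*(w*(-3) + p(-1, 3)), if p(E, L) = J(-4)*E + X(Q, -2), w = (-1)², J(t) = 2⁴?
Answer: 14701/3 ≈ 4900.3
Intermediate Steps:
J(t) = 16
X(G, c) = -½ + G/6 + c/6 (X(G, c) = -½ + (c + G)/6 = -½ + (G + c)/6 = -½ + (G/6 + c/6) = -½ + G/6 + c/6)
w = 1
p(E, L) = -4/3 + 16*E (p(E, L) = 16*E + (-½ + (⅙)*(-3) + (⅙)*(-2)) = 16*E + (-½ - ½ - ⅓) = 16*E - 4/3 = -4/3 + 16*E)
T*(w*(-3) + p(-1, 3)) = -241*(1*(-3) + (-4/3 + 16*(-1))) = -241*(-3 + (-4/3 - 16)) = -241*(-3 - 52/3) = -241*(-61/3) = 14701/3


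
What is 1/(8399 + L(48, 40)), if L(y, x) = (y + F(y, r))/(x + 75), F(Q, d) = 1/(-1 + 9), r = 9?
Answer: 184/1545493 ≈ 0.00011906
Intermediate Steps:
F(Q, d) = ⅛ (F(Q, d) = 1/8 = ⅛)
L(y, x) = (⅛ + y)/(75 + x) (L(y, x) = (y + ⅛)/(x + 75) = (⅛ + y)/(75 + x))
1/(8399 + L(48, 40)) = 1/(8399 + (⅛ + 48)/(75 + 40)) = 1/(8399 + (385/8)/115) = 1/(8399 + (1/115)*(385/8)) = 1/(8399 + 77/184) = 1/(1545493/184) = 184/1545493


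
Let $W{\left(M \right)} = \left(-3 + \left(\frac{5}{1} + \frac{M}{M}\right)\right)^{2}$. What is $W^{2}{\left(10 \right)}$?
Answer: $81$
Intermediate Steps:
$W{\left(M \right)} = 9$ ($W{\left(M \right)} = \left(-3 + \left(5 \cdot 1 + 1\right)\right)^{2} = \left(-3 + \left(5 + 1\right)\right)^{2} = \left(-3 + 6\right)^{2} = 3^{2} = 9$)
$W^{2}{\left(10 \right)} = 9^{2} = 81$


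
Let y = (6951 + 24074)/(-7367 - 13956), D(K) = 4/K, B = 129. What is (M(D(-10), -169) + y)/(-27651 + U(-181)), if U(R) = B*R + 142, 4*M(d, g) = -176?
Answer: 969237/1084445134 ≈ 0.00089376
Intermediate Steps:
M(d, g) = -44 (M(d, g) = (¼)*(-176) = -44)
U(R) = 142 + 129*R (U(R) = 129*R + 142 = 142 + 129*R)
y = -31025/21323 (y = 31025/(-21323) = 31025*(-1/21323) = -31025/21323 ≈ -1.4550)
(M(D(-10), -169) + y)/(-27651 + U(-181)) = (-44 - 31025/21323)/(-27651 + (142 + 129*(-181))) = -969237/(21323*(-27651 + (142 - 23349))) = -969237/(21323*(-27651 - 23207)) = -969237/21323/(-50858) = -969237/21323*(-1/50858) = 969237/1084445134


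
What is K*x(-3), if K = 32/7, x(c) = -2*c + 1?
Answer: 32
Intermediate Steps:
x(c) = 1 - 2*c
K = 32/7 (K = 32*(⅐) = 32/7 ≈ 4.5714)
K*x(-3) = 32*(1 - 2*(-3))/7 = 32*(1 + 6)/7 = (32/7)*7 = 32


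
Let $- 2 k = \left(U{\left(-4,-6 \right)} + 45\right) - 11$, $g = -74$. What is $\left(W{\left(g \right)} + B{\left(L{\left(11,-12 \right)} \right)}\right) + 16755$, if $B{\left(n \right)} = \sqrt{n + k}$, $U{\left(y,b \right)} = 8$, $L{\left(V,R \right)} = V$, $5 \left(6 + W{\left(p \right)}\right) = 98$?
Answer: $\frac{83843}{5} + i \sqrt{10} \approx 16769.0 + 3.1623 i$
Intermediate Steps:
$W{\left(p \right)} = \frac{68}{5}$ ($W{\left(p \right)} = -6 + \frac{1}{5} \cdot 98 = -6 + \frac{98}{5} = \frac{68}{5}$)
$k = -21$ ($k = - \frac{\left(8 + 45\right) - 11}{2} = - \frac{53 - 11}{2} = \left(- \frac{1}{2}\right) 42 = -21$)
$B{\left(n \right)} = \sqrt{-21 + n}$ ($B{\left(n \right)} = \sqrt{n - 21} = \sqrt{-21 + n}$)
$\left(W{\left(g \right)} + B{\left(L{\left(11,-12 \right)} \right)}\right) + 16755 = \left(\frac{68}{5} + \sqrt{-21 + 11}\right) + 16755 = \left(\frac{68}{5} + \sqrt{-10}\right) + 16755 = \left(\frac{68}{5} + i \sqrt{10}\right) + 16755 = \frac{83843}{5} + i \sqrt{10}$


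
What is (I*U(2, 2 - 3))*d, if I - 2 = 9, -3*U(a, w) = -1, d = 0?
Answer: 0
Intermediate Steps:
U(a, w) = ⅓ (U(a, w) = -⅓*(-1) = ⅓)
I = 11 (I = 2 + 9 = 11)
(I*U(2, 2 - 3))*d = (11*(⅓))*0 = (11/3)*0 = 0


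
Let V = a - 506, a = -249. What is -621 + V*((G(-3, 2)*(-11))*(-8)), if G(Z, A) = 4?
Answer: -266381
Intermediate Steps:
V = -755 (V = -249 - 506 = -755)
-621 + V*((G(-3, 2)*(-11))*(-8)) = -621 - 755*4*(-11)*(-8) = -621 - (-33220)*(-8) = -621 - 755*352 = -621 - 265760 = -266381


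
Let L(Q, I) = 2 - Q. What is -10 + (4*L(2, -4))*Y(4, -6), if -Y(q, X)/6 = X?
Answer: -10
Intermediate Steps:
Y(q, X) = -6*X
-10 + (4*L(2, -4))*Y(4, -6) = -10 + (4*(2 - 1*2))*(-6*(-6)) = -10 + (4*(2 - 2))*36 = -10 + (4*0)*36 = -10 + 0*36 = -10 + 0 = -10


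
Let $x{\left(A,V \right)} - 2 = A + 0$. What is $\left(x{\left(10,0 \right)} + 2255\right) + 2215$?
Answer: $4482$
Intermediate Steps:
$x{\left(A,V \right)} = 2 + A$ ($x{\left(A,V \right)} = 2 + \left(A + 0\right) = 2 + A$)
$\left(x{\left(10,0 \right)} + 2255\right) + 2215 = \left(\left(2 + 10\right) + 2255\right) + 2215 = \left(12 + 2255\right) + 2215 = 2267 + 2215 = 4482$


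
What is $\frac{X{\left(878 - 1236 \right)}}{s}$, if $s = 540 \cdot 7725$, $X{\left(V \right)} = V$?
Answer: $- \frac{179}{2085750} \approx -8.582 \cdot 10^{-5}$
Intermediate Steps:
$s = 4171500$
$\frac{X{\left(878 - 1236 \right)}}{s} = \frac{878 - 1236}{4171500} = \left(-358\right) \frac{1}{4171500} = - \frac{179}{2085750}$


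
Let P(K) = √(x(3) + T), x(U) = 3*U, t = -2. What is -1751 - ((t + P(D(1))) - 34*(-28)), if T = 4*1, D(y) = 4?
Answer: -2701 - √13 ≈ -2704.6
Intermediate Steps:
T = 4
P(K) = √13 (P(K) = √(3*3 + 4) = √(9 + 4) = √13)
-1751 - ((t + P(D(1))) - 34*(-28)) = -1751 - ((-2 + √13) - 34*(-28)) = -1751 - ((-2 + √13) + 952) = -1751 - (950 + √13) = -1751 + (-950 - √13) = -2701 - √13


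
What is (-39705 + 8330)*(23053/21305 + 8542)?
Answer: -1142115027825/4261 ≈ -2.6804e+8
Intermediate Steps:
(-39705 + 8330)*(23053/21305 + 8542) = -31375*(23053*(1/21305) + 8542) = -31375*(23053/21305 + 8542) = -31375*182010363/21305 = -1142115027825/4261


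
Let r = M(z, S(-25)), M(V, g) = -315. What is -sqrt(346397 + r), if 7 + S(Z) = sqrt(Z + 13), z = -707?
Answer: -sqrt(346082) ≈ -588.29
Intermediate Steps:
S(Z) = -7 + sqrt(13 + Z) (S(Z) = -7 + sqrt(Z + 13) = -7 + sqrt(13 + Z))
r = -315
-sqrt(346397 + r) = -sqrt(346397 - 315) = -sqrt(346082)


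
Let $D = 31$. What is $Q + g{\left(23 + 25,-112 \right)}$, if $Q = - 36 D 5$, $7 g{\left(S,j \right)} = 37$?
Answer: $- \frac{39023}{7} \approx -5574.7$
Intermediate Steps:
$g{\left(S,j \right)} = \frac{37}{7}$ ($g{\left(S,j \right)} = \frac{1}{7} \cdot 37 = \frac{37}{7}$)
$Q = -5580$ ($Q = \left(-36\right) 31 \cdot 5 = \left(-1116\right) 5 = -5580$)
$Q + g{\left(23 + 25,-112 \right)} = -5580 + \frac{37}{7} = - \frac{39023}{7}$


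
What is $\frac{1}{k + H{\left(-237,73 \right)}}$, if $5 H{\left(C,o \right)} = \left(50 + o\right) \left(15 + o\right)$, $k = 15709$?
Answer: $\frac{5}{89369} \approx 5.5948 \cdot 10^{-5}$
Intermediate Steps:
$H{\left(C,o \right)} = \frac{\left(15 + o\right) \left(50 + o\right)}{5}$ ($H{\left(C,o \right)} = \frac{\left(50 + o\right) \left(15 + o\right)}{5} = \frac{\left(15 + o\right) \left(50 + o\right)}{5}$)
$\frac{1}{k + H{\left(-237,73 \right)}} = \frac{1}{15709 + \left(150 + 13 \cdot 73 + \frac{73^{2}}{5}\right)} = \frac{1}{15709 + \left(150 + 949 + \frac{1}{5} \cdot 5329\right)} = \frac{1}{15709 + \left(150 + 949 + \frac{5329}{5}\right)} = \frac{1}{15709 + \frac{10824}{5}} = \frac{1}{\frac{89369}{5}} = \frac{5}{89369}$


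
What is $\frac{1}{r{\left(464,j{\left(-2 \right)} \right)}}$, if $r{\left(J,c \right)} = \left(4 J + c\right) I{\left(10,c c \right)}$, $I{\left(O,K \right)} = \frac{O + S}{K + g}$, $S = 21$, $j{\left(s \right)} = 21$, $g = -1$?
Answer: $\frac{440}{58187} \approx 0.0075618$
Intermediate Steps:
$I{\left(O,K \right)} = \frac{21 + O}{-1 + K}$ ($I{\left(O,K \right)} = \frac{O + 21}{K - 1} = \frac{21 + O}{-1 + K}$)
$r{\left(J,c \right)} = \frac{31 \left(c + 4 J\right)}{-1 + c^{2}}$ ($r{\left(J,c \right)} = \left(4 J + c\right) \frac{21 + 10}{-1 + c c} = \left(c + 4 J\right) \frac{1}{-1 + c^{2}} \cdot 31 = \left(c + 4 J\right) \frac{31}{-1 + c^{2}} = \frac{31 \left(c + 4 J\right)}{-1 + c^{2}}$)
$\frac{1}{r{\left(464,j{\left(-2 \right)} \right)}} = \frac{1}{31 \frac{1}{-1 + 21^{2}} \left(21 + 4 \cdot 464\right)} = \frac{1}{31 \frac{1}{-1 + 441} \left(21 + 1856\right)} = \frac{1}{31 \cdot \frac{1}{440} \cdot 1877} = \frac{1}{\frac{58187}{440}} = \frac{440}{58187}$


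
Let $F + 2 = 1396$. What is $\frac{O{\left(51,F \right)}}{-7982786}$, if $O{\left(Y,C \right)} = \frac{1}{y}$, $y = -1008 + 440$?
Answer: $\frac{1}{4534222448} \approx 2.2054 \cdot 10^{-10}$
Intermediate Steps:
$F = 1394$ ($F = -2 + 1396 = 1394$)
$y = -568$
$O{\left(Y,C \right)} = - \frac{1}{568}$ ($O{\left(Y,C \right)} = \frac{1}{-568} = - \frac{1}{568}$)
$\frac{O{\left(51,F \right)}}{-7982786} = - \frac{1}{568 \left(-7982786\right)} = \left(- \frac{1}{568}\right) \left(- \frac{1}{7982786}\right) = \frac{1}{4534222448}$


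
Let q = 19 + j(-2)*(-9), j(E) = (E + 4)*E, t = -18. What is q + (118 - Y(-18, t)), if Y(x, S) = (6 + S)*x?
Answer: -43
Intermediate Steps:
Y(x, S) = x*(6 + S)
j(E) = E*(4 + E) (j(E) = (4 + E)*E = E*(4 + E))
q = 55 (q = 19 - 2*(4 - 2)*(-9) = 19 - 2*2*(-9) = 19 - 4*(-9) = 19 + 36 = 55)
q + (118 - Y(-18, t)) = 55 + (118 - (-18)*(6 - 18)) = 55 + (118 - (-18)*(-12)) = 55 + (118 - 1*216) = 55 + (118 - 216) = 55 - 98 = -43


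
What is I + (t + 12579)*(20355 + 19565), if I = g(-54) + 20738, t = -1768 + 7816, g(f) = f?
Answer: 743610524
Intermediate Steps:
t = 6048
I = 20684 (I = -54 + 20738 = 20684)
I + (t + 12579)*(20355 + 19565) = 20684 + (6048 + 12579)*(20355 + 19565) = 20684 + 18627*39920 = 20684 + 743589840 = 743610524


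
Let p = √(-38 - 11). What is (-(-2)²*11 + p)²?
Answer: 1887 - 616*I ≈ 1887.0 - 616.0*I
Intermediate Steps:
p = 7*I (p = √(-49) = 7*I ≈ 7.0*I)
(-(-2)²*11 + p)² = (-(-2)²*11 + 7*I)² = (-4*11 + 7*I)² = (-1*44 + 7*I)² = (-44 + 7*I)²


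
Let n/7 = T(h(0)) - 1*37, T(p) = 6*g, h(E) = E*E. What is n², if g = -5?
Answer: 219961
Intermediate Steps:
h(E) = E²
T(p) = -30 (T(p) = 6*(-5) = -30)
n = -469 (n = 7*(-30 - 1*37) = 7*(-30 - 37) = 7*(-67) = -469)
n² = (-469)² = 219961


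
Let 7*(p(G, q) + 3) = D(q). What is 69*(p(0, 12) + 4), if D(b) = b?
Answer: 1311/7 ≈ 187.29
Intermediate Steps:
p(G, q) = -3 + q/7
69*(p(0, 12) + 4) = 69*((-3 + (1/7)*12) + 4) = 69*((-3 + 12/7) + 4) = 69*(-9/7 + 4) = 69*(19/7) = 1311/7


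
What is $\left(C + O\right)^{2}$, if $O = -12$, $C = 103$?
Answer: $8281$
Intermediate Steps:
$\left(C + O\right)^{2} = \left(103 - 12\right)^{2} = 91^{2} = 8281$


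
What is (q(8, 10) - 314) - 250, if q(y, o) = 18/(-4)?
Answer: -1137/2 ≈ -568.50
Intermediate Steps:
q(y, o) = -9/2 (q(y, o) = 18*(-1/4) = -9/2)
(q(8, 10) - 314) - 250 = (-9/2 - 314) - 250 = -637/2 - 250 = -1137/2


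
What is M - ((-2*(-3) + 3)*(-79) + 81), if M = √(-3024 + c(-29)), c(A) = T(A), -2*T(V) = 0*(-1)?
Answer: 630 + 12*I*√21 ≈ 630.0 + 54.991*I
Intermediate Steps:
T(V) = 0 (T(V) = -0*(-1) = -½*0 = 0)
c(A) = 0
M = 12*I*√21 (M = √(-3024 + 0) = √(-3024) = 12*I*√21 ≈ 54.991*I)
M - ((-2*(-3) + 3)*(-79) + 81) = 12*I*√21 - ((-2*(-3) + 3)*(-79) + 81) = 12*I*√21 - ((6 + 3)*(-79) + 81) = 12*I*√21 - (9*(-79) + 81) = 12*I*√21 - (-711 + 81) = 12*I*√21 - 1*(-630) = 12*I*√21 + 630 = 630 + 12*I*√21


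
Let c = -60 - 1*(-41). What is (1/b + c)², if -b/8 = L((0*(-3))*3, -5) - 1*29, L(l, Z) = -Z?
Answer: 13300609/36864 ≈ 360.80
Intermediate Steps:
c = -19 (c = -60 + 41 = -19)
b = 192 (b = -8*(-1*(-5) - 1*29) = -8*(5 - 29) = -8*(-24) = 192)
(1/b + c)² = (1/192 - 19)² = (-3647/192)² = 13300609/36864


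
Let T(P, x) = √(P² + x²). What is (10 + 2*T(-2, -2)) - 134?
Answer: -124 + 4*√2 ≈ -118.34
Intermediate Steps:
(10 + 2*T(-2, -2)) - 134 = (10 + 2*√((-2)² + (-2)²)) - 134 = (10 + 2*√(4 + 4)) - 134 = (10 + 2*√8) - 134 = (10 + 2*(2*√2)) - 134 = (10 + 4*√2) - 134 = -124 + 4*√2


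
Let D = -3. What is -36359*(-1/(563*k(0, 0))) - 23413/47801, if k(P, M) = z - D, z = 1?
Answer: 129636191/8280604 ≈ 15.655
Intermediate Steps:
k(P, M) = 4 (k(P, M) = 1 - 1*(-3) = 1 + 3 = 4)
-36359*(-1/(563*k(0, 0))) - 23413/47801 = -36359/((-563*4)) - 23413/47801 = -36359/(-2252) - 23413*1/47801 = -36359*(-1/2252) - 1801/3677 = 36359/2252 - 1801/3677 = 129636191/8280604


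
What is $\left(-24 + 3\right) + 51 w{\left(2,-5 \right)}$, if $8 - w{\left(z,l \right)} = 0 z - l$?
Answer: $132$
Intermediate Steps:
$w{\left(z,l \right)} = 8 + l$ ($w{\left(z,l \right)} = 8 - \left(0 z - l\right) = 8 - \left(0 - l\right) = 8 - - l = 8 + l$)
$\left(-24 + 3\right) + 51 w{\left(2,-5 \right)} = \left(-24 + 3\right) + 51 \left(8 - 5\right) = -21 + 51 \cdot 3 = -21 + 153 = 132$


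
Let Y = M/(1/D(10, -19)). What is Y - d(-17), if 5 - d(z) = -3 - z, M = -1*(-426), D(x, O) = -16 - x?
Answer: -11067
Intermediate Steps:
M = 426
d(z) = 8 + z (d(z) = 5 - (-3 - z) = 5 + (3 + z) = 8 + z)
Y = -11076 (Y = 426/(1/(-16 - 1*10)) = 426/(1/(-16 - 10)) = 426/(1/(-26)) = 426/(-1/26) = 426*(-26) = -11076)
Y - d(-17) = -11076 - (8 - 17) = -11076 - 1*(-9) = -11076 + 9 = -11067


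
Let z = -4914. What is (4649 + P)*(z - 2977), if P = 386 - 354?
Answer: -36937771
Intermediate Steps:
P = 32
(4649 + P)*(z - 2977) = (4649 + 32)*(-4914 - 2977) = 4681*(-7891) = -36937771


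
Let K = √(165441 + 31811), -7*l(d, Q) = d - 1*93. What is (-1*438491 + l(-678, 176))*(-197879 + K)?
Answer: 607224559414/7 - 6137332*√49313/7 ≈ 8.6552e+10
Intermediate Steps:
l(d, Q) = 93/7 - d/7 (l(d, Q) = -(d - 1*93)/7 = -(d - 93)/7 = -(-93 + d)/7 = 93/7 - d/7)
K = 2*√49313 (K = √197252 = 2*√49313 ≈ 444.13)
(-1*438491 + l(-678, 176))*(-197879 + K) = (-1*438491 + (93/7 - ⅐*(-678)))*(-197879 + 2*√49313) = (-438491 + (93/7 + 678/7))*(-197879 + 2*√49313) = (-438491 + 771/7)*(-197879 + 2*√49313) = -3068666*(-197879 + 2*√49313)/7 = 607224559414/7 - 6137332*√49313/7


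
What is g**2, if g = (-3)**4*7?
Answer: 321489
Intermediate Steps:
g = 567 (g = 81*7 = 567)
g**2 = 567**2 = 321489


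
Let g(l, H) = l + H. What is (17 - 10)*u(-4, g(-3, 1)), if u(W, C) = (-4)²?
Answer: 112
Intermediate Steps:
g(l, H) = H + l
u(W, C) = 16
(17 - 10)*u(-4, g(-3, 1)) = (17 - 10)*16 = 7*16 = 112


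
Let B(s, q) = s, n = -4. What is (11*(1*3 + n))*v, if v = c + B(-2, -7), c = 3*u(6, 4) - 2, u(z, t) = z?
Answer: -154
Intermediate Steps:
c = 16 (c = 3*6 - 2 = 18 - 2 = 16)
v = 14 (v = 16 - 2 = 14)
(11*(1*3 + n))*v = (11*(1*3 - 4))*14 = (11*(3 - 4))*14 = (11*(-1))*14 = -11*14 = -154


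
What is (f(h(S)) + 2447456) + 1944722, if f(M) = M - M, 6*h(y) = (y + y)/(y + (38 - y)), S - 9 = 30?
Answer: 4392178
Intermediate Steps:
S = 39 (S = 9 + 30 = 39)
h(y) = y/114 (h(y) = ((y + y)/(y + (38 - y)))/6 = ((2*y)/38)/6 = ((2*y)*(1/38))/6 = (y/19)/6 = y/114)
f(M) = 0
(f(h(S)) + 2447456) + 1944722 = (0 + 2447456) + 1944722 = 2447456 + 1944722 = 4392178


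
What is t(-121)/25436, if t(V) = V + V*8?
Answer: -1089/25436 ≈ -0.042813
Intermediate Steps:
t(V) = 9*V (t(V) = V + 8*V = 9*V)
t(-121)/25436 = (9*(-121))/25436 = -1089*1/25436 = -1089/25436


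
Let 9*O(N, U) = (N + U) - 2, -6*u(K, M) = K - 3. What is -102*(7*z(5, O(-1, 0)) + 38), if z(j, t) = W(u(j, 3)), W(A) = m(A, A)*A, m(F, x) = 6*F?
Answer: -4352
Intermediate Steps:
u(K, M) = ½ - K/6 (u(K, M) = -(K - 3)/6 = -(-3 + K)/6 = ½ - K/6)
W(A) = 6*A² (W(A) = (6*A)*A = 6*A²)
O(N, U) = -2/9 + N/9 + U/9 (O(N, U) = ((N + U) - 2)/9 = (-2 + N + U)/9 = -2/9 + N/9 + U/9)
z(j, t) = 6*(½ - j/6)²
-102*(7*z(5, O(-1, 0)) + 38) = -102*(7*((-3 + 5)²/6) + 38) = -102*(7*((⅙)*2²) + 38) = -102*(7*((⅙)*4) + 38) = -102*(7*(⅔) + 38) = -102*(14/3 + 38) = -102*128/3 = -4352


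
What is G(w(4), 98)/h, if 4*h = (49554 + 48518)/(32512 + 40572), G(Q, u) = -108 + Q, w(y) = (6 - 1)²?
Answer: -3032986/12259 ≈ -247.41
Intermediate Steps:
w(y) = 25 (w(y) = 5² = 25)
h = 12259/36542 (h = ((49554 + 48518)/(32512 + 40572))/4 = (98072/73084)/4 = (98072*(1/73084))/4 = (¼)*(24518/18271) = 12259/36542 ≈ 0.33548)
G(w(4), 98)/h = (-108 + 25)/(12259/36542) = -83*36542/12259 = -3032986/12259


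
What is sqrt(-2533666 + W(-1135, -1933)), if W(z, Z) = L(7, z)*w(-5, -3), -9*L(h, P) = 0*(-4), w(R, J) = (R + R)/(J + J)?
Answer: I*sqrt(2533666) ≈ 1591.8*I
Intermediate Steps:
w(R, J) = R/J (w(R, J) = (2*R)/((2*J)) = (2*R)*(1/(2*J)) = R/J)
L(h, P) = 0 (L(h, P) = -0*(-4) = -1/9*0 = 0)
W(z, Z) = 0 (W(z, Z) = 0*(-5/(-3)) = 0*(-5*(-1/3)) = 0*(5/3) = 0)
sqrt(-2533666 + W(-1135, -1933)) = sqrt(-2533666 + 0) = sqrt(-2533666) = I*sqrt(2533666)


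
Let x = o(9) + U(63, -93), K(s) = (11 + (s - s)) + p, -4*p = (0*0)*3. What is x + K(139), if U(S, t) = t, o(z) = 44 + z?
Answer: -29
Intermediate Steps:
p = 0 (p = -0*0*3/4 = -0*3 = -¼*0 = 0)
K(s) = 11 (K(s) = (11 + (s - s)) + 0 = (11 + 0) + 0 = 11 + 0 = 11)
x = -40 (x = (44 + 9) - 93 = 53 - 93 = -40)
x + K(139) = -40 + 11 = -29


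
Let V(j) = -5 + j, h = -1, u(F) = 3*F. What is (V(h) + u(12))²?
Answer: 900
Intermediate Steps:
(V(h) + u(12))² = ((-5 - 1) + 3*12)² = (-6 + 36)² = 30² = 900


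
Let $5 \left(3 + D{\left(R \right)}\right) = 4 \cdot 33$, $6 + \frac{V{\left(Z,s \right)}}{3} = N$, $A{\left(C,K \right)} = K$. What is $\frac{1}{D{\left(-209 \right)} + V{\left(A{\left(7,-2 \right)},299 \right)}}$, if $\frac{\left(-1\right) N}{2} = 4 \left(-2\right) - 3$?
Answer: $\frac{5}{357} \approx 0.014006$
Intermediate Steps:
$N = 22$ ($N = - 2 \left(4 \left(-2\right) - 3\right) = - 2 \left(-8 - 3\right) = \left(-2\right) \left(-11\right) = 22$)
$V{\left(Z,s \right)} = 48$ ($V{\left(Z,s \right)} = -18 + 3 \cdot 22 = -18 + 66 = 48$)
$D{\left(R \right)} = \frac{117}{5}$ ($D{\left(R \right)} = -3 + \frac{4 \cdot 33}{5} = -3 + \frac{1}{5} \cdot 132 = -3 + \frac{132}{5} = \frac{117}{5}$)
$\frac{1}{D{\left(-209 \right)} + V{\left(A{\left(7,-2 \right)},299 \right)}} = \frac{1}{\frac{117}{5} + 48} = \frac{1}{\frac{357}{5}} = \frac{5}{357}$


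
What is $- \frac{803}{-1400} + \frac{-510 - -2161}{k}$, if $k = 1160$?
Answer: $\frac{10134}{5075} \approx 1.9968$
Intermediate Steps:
$- \frac{803}{-1400} + \frac{-510 - -2161}{k} = - \frac{803}{-1400} + \frac{-510 - -2161}{1160} = \left(-803\right) \left(- \frac{1}{1400}\right) + \left(-510 + 2161\right) \frac{1}{1160} = \frac{803}{1400} + 1651 \cdot \frac{1}{1160} = \frac{803}{1400} + \frac{1651}{1160} = \frac{10134}{5075}$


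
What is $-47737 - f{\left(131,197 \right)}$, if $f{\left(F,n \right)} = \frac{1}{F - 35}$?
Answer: $- \frac{4582753}{96} \approx -47737.0$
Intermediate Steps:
$f{\left(F,n \right)} = \frac{1}{-35 + F}$
$-47737 - f{\left(131,197 \right)} = -47737 - \frac{1}{-35 + 131} = -47737 - \frac{1}{96} = - \frac{4582753}{96}$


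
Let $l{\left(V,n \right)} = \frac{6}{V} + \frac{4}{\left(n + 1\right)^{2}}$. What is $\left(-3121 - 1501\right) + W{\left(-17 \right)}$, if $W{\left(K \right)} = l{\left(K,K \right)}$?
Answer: $- \frac{5029103}{1088} \approx -4622.3$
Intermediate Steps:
$l{\left(V,n \right)} = \frac{4}{\left(1 + n\right)^{2}} + \frac{6}{V}$ ($l{\left(V,n \right)} = \frac{6}{V} + \frac{4}{\left(1 + n\right)^{2}} = \frac{4}{\left(1 + n\right)^{2}} + \frac{6}{V}$)
$W{\left(K \right)} = \frac{4}{\left(1 + K\right)^{2}} + \frac{6}{K}$
$\left(-3121 - 1501\right) + W{\left(-17 \right)} = \left(-3121 - 1501\right) + \left(\frac{4}{\left(1 - 17\right)^{2}} + \frac{6}{-17}\right) = -4622 + \left(\frac{4}{256} + 6 \left(- \frac{1}{17}\right)\right) = -4622 + \left(4 \cdot \frac{1}{256} - \frac{6}{17}\right) = -4622 + \left(\frac{1}{64} - \frac{6}{17}\right) = -4622 - \frac{367}{1088} = - \frac{5029103}{1088}$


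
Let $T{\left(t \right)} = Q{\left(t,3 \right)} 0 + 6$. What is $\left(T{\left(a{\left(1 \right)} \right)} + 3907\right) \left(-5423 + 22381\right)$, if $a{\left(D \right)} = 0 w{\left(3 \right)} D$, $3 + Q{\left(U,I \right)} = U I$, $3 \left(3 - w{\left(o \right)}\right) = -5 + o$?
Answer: $66356654$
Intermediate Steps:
$w{\left(o \right)} = \frac{14}{3} - \frac{o}{3}$ ($w{\left(o \right)} = 3 - \frac{-5 + o}{3} = 3 - \left(- \frac{5}{3} + \frac{o}{3}\right) = \frac{14}{3} - \frac{o}{3}$)
$Q{\left(U,I \right)} = -3 + I U$ ($Q{\left(U,I \right)} = -3 + U I = -3 + I U$)
$a{\left(D \right)} = 0$ ($a{\left(D \right)} = 0 \left(\frac{14}{3} - 1\right) D = 0 \cdot \frac{11}{3} D = 0 D = 0$)
$T{\left(t \right)} = 6$ ($T{\left(t \right)} = \left(-3 + 3 t\right) 0 + 6 = 0 + 6 = 6$)
$\left(T{\left(a{\left(1 \right)} \right)} + 3907\right) \left(-5423 + 22381\right) = \left(6 + 3907\right) \left(-5423 + 22381\right) = 3913 \cdot 16958 = 66356654$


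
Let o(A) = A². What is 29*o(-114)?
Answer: 376884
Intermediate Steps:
29*o(-114) = 29*(-114)² = 29*12996 = 376884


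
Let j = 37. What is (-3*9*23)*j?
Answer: -22977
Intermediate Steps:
(-3*9*23)*j = (-3*9*23)*37 = -27*23*37 = -621*37 = -22977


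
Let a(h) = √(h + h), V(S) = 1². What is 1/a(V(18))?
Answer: √2/2 ≈ 0.70711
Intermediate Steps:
V(S) = 1
a(h) = √2*√h (a(h) = √(2*h) = √2*√h)
1/a(V(18)) = 1/(√2*√1) = 1/(√2*1) = 1/(√2) = √2/2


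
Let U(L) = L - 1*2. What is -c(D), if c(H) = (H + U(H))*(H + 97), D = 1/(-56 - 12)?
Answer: 455055/2312 ≈ 196.82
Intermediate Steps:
U(L) = -2 + L (U(L) = L - 2 = -2 + L)
D = -1/68 (D = 1/(-68) = -1/68 ≈ -0.014706)
c(H) = (-2 + 2*H)*(97 + H) (c(H) = (H + (-2 + H))*(H + 97) = (-2 + 2*H)*(97 + H))
-c(D) = -(-194 + 2*(-1/68)² + 192*(-1/68)) = -(-194 + 2*(1/4624) - 48/17) = -(-194 + 1/2312 - 48/17) = -1*(-455055/2312) = 455055/2312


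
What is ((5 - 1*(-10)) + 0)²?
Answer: 225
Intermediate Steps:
((5 - 1*(-10)) + 0)² = ((5 + 10) + 0)² = (15 + 0)² = 15² = 225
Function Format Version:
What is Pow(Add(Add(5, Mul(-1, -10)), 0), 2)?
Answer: 225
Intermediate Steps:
Pow(Add(Add(5, Mul(-1, -10)), 0), 2) = Pow(Add(Add(5, 10), 0), 2) = Pow(Add(15, 0), 2) = Pow(15, 2) = 225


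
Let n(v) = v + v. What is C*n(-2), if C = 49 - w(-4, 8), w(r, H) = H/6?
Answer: -572/3 ≈ -190.67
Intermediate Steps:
w(r, H) = H/6 (w(r, H) = H*(⅙) = H/6)
n(v) = 2*v
C = 143/3 (C = 49 - 8/6 = 49 - 1*4/3 = 49 - 4/3 = 143/3 ≈ 47.667)
C*n(-2) = 143*(2*(-2))/3 = (143/3)*(-4) = -572/3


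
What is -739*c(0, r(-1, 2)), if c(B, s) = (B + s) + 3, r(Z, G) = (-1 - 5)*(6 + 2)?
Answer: 33255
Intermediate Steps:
r(Z, G) = -48 (r(Z, G) = -6*8 = -48)
c(B, s) = 3 + B + s
-739*c(0, r(-1, 2)) = -739*(3 + 0 - 48) = -739*(-45) = 33255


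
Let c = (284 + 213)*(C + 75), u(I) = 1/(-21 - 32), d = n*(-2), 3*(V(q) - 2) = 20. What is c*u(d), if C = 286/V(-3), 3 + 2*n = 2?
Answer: -53676/53 ≈ -1012.8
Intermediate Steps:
n = -1/2 (n = -3/2 + (1/2)*2 = -3/2 + 1 = -1/2 ≈ -0.50000)
V(q) = 26/3 (V(q) = 2 + (1/3)*20 = 2 + 20/3 = 26/3)
C = 33 (C = 286/(26/3) = 286*(3/26) = 33)
d = 1 (d = -1/2*(-2) = 1)
u(I) = -1/53 (u(I) = 1/(-53) = -1/53)
c = 53676 (c = (284 + 213)*(33 + 75) = 497*108 = 53676)
c*u(d) = 53676*(-1/53) = -53676/53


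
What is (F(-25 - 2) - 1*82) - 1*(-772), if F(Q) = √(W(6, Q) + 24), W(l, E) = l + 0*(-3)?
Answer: 690 + √30 ≈ 695.48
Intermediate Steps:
W(l, E) = l (W(l, E) = l + 0 = l)
F(Q) = √30 (F(Q) = √(6 + 24) = √30)
(F(-25 - 2) - 1*82) - 1*(-772) = (√30 - 1*82) - 1*(-772) = (√30 - 82) + 772 = (-82 + √30) + 772 = 690 + √30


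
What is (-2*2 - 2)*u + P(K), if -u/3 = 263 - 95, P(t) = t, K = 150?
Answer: 3174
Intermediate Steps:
u = -504 (u = -3*(263 - 95) = -3*168 = -504)
(-2*2 - 2)*u + P(K) = (-2*2 - 2)*(-504) + 150 = (-4 - 2)*(-504) + 150 = -6*(-504) + 150 = 3024 + 150 = 3174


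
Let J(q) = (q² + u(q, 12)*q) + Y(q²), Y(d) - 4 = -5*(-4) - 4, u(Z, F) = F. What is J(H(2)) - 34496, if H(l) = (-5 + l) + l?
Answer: -34487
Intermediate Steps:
Y(d) = 20 (Y(d) = 4 + (-5*(-4) - 4) = 4 + (20 - 4) = 4 + 16 = 20)
H(l) = -5 + 2*l
J(q) = 20 + q² + 12*q (J(q) = (q² + 12*q) + 20 = 20 + q² + 12*q)
J(H(2)) - 34496 = (20 + (-5 + 2*2)² + 12*(-5 + 2*2)) - 34496 = (20 + (-5 + 4)² + 12*(-5 + 4)) - 34496 = (20 + (-1)² + 12*(-1)) - 34496 = (20 + 1 - 12) - 34496 = 9 - 34496 = -34487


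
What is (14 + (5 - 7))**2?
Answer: 144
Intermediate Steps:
(14 + (5 - 7))**2 = (14 - 2)**2 = 12**2 = 144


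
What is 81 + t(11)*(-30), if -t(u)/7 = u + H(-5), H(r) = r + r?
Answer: 291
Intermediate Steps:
H(r) = 2*r
t(u) = 70 - 7*u (t(u) = -7*(u + 2*(-5)) = -7*(u - 10) = -7*(-10 + u) = 70 - 7*u)
81 + t(11)*(-30) = 81 + (70 - 7*11)*(-30) = 81 + (70 - 77)*(-30) = 81 - 7*(-30) = 81 + 210 = 291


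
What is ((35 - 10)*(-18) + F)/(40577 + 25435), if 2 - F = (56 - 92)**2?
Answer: -436/16503 ≈ -0.026419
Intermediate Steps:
F = -1294 (F = 2 - (56 - 92)**2 = 2 - 1*(-36)**2 = 2 - 1*1296 = 2 - 1296 = -1294)
((35 - 10)*(-18) + F)/(40577 + 25435) = ((35 - 10)*(-18) - 1294)/(40577 + 25435) = (25*(-18) - 1294)/66012 = (-450 - 1294)*(1/66012) = -1744*1/66012 = -436/16503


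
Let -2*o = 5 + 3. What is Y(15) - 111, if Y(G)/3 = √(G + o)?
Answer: -111 + 3*√11 ≈ -101.05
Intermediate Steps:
o = -4 (o = -(5 + 3)/2 = -½*8 = -4)
Y(G) = 3*√(-4 + G) (Y(G) = 3*√(G - 4) = 3*√(-4 + G))
Y(15) - 111 = 3*√(-4 + 15) - 111 = 3*√11 - 111 = -111 + 3*√11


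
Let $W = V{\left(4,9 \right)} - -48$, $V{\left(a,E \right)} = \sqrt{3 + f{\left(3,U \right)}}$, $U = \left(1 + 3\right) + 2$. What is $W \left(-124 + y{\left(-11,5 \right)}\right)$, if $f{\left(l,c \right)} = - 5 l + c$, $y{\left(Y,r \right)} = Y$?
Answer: $-6480 - 135 i \sqrt{6} \approx -6480.0 - 330.68 i$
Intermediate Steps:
$U = 6$ ($U = 4 + 2 = 6$)
$f{\left(l,c \right)} = c - 5 l$
$V{\left(a,E \right)} = i \sqrt{6}$ ($V{\left(a,E \right)} = \sqrt{3 + \left(6 - 15\right)} = \sqrt{3 - 9} = \sqrt{-6} = i \sqrt{6}$)
$W = 48 + i \sqrt{6}$ ($W = i \sqrt{6} - -48 = i \sqrt{6} + 48 = 48 + i \sqrt{6} \approx 48.0 + 2.4495 i$)
$W \left(-124 + y{\left(-11,5 \right)}\right) = \left(48 + i \sqrt{6}\right) \left(-124 - 11\right) = \left(48 + i \sqrt{6}\right) \left(-135\right) = -6480 - 135 i \sqrt{6}$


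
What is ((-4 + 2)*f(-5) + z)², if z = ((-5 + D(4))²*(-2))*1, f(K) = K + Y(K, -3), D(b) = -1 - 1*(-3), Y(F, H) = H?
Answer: 4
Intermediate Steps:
D(b) = 2 (D(b) = -1 + 3 = 2)
f(K) = -3 + K (f(K) = K - 3 = -3 + K)
z = -18 (z = ((-5 + 2)²*(-2))*1 = ((-3)²*(-2))*1 = (9*(-2))*1 = -18*1 = -18)
((-4 + 2)*f(-5) + z)² = ((-4 + 2)*(-3 - 5) - 18)² = (-2*(-8) - 18)² = (16 - 18)² = (-2)² = 4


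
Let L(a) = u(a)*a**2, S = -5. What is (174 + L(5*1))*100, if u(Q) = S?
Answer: 4900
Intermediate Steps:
u(Q) = -5
L(a) = -5*a**2
(174 + L(5*1))*100 = (174 - 5*(5*1)**2)*100 = (174 - 5*5**2)*100 = (174 - 5*25)*100 = (174 - 125)*100 = 49*100 = 4900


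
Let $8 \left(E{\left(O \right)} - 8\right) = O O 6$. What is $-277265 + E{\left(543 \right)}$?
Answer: $- \frac{224481}{4} \approx -56120.0$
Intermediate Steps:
$E{\left(O \right)} = 8 + \frac{3 O^{2}}{4}$ ($E{\left(O \right)} = 8 + \frac{O O 6}{8} = 8 + \frac{O^{2} \cdot 6}{8} = 8 + \frac{6 O^{2}}{8} = 8 + \frac{3 O^{2}}{4}$)
$-277265 + E{\left(543 \right)} = -277265 + \left(8 + \frac{3 \cdot 543^{2}}{4}\right) = -277265 + \left(8 + \frac{3}{4} \cdot 294849\right) = -277265 + \left(8 + \frac{884547}{4}\right) = -277265 + \frac{884579}{4} = - \frac{224481}{4}$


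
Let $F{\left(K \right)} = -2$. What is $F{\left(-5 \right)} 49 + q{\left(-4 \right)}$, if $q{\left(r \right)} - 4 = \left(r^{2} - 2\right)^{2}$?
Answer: $102$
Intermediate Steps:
$q{\left(r \right)} = 4 + \left(-2 + r^{2}\right)^{2}$ ($q{\left(r \right)} = 4 + \left(r^{2} - 2\right)^{2} = 4 + \left(-2 + r^{2}\right)^{2}$)
$F{\left(-5 \right)} 49 + q{\left(-4 \right)} = \left(-2\right) 49 + \left(4 + \left(-2 + \left(-4\right)^{2}\right)^{2}\right) = -98 + \left(4 + \left(-2 + 16\right)^{2}\right) = -98 + \left(4 + 14^{2}\right) = -98 + \left(4 + 196\right) = -98 + 200 = 102$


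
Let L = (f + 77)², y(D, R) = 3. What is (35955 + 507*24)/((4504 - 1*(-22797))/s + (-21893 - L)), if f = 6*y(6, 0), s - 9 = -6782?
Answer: -325937079/209434915 ≈ -1.5563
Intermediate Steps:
s = -6773 (s = 9 - 6782 = -6773)
f = 18 (f = 6*3 = 18)
L = 9025 (L = (18 + 77)² = 95² = 9025)
(35955 + 507*24)/((4504 - 1*(-22797))/s + (-21893 - L)) = (35955 + 507*24)/((4504 - 1*(-22797))/(-6773) + (-21893 - 1*9025)) = (35955 + 12168)/((4504 + 22797)*(-1/6773) + (-21893 - 9025)) = 48123/(27301*(-1/6773) - 30918) = 48123/(-27301/6773 - 30918) = 48123/(-209434915/6773) = 48123*(-6773/209434915) = -325937079/209434915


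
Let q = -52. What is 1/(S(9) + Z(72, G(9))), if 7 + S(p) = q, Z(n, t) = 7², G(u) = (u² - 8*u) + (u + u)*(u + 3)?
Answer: -⅒ ≈ -0.10000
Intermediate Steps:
G(u) = u² - 8*u + 2*u*(3 + u) (G(u) = (u² - 8*u) + (2*u)*(3 + u) = (u² - 8*u) + 2*u*(3 + u) = u² - 8*u + 2*u*(3 + u))
Z(n, t) = 49
S(p) = -59 (S(p) = -7 - 52 = -59)
1/(S(9) + Z(72, G(9))) = 1/(-59 + 49) = 1/(-10) = -⅒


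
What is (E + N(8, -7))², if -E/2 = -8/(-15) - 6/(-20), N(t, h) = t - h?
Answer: 1600/9 ≈ 177.78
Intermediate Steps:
E = -5/3 (E = -2*(-8/(-15) - 6/(-20)) = -2*(-8*(-1/15) - 6*(-1/20)) = -2*(8/15 + 3/10) = -2*⅚ = -5/3 ≈ -1.6667)
(E + N(8, -7))² = (-5/3 + (8 - 1*(-7)))² = (-5/3 + (8 + 7))² = (-5/3 + 15)² = (40/3)² = 1600/9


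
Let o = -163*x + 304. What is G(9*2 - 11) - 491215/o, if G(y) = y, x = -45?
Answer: -437742/7639 ≈ -57.304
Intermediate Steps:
o = 7639 (o = -163*(-45) + 304 = 7335 + 304 = 7639)
G(9*2 - 11) - 491215/o = (9*2 - 11) - 491215/7639 = (18 - 11) - 491215*1/7639 = 7 - 491215/7639 = -437742/7639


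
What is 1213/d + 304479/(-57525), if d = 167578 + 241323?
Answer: -41477329918/7840676675 ≈ -5.2900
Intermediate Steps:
d = 408901
1213/d + 304479/(-57525) = 1213/408901 + 304479/(-57525) = 1213*(1/408901) + 304479*(-1/57525) = 1213/408901 - 101493/19175 = -41477329918/7840676675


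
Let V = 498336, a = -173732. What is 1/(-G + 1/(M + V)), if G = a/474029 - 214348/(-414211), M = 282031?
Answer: -21889074299772239/3304877770851823 ≈ -6.6233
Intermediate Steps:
G = 29645462640/196348026119 (G = -173732/474029 - 214348/(-414211) = -173732*1/474029 - 214348*(-1/414211) = -173732/474029 + 214348/414211 = 29645462640/196348026119 ≈ 0.15098)
1/(-G + 1/(M + V)) = 1/(-1*29645462640/196348026119 + 1/(282031 + 498336)) = 1/(-29645462640/196348026119 + 1/780367) = 1/(-3304877770851823/21889074299772239) = -21889074299772239/3304877770851823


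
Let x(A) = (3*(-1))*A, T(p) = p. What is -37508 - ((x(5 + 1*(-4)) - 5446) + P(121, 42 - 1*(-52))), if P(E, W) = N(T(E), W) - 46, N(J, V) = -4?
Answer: -32009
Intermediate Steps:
P(E, W) = -50 (P(E, W) = -4 - 46 = -50)
x(A) = -3*A
-37508 - ((x(5 + 1*(-4)) - 5446) + P(121, 42 - 1*(-52))) = -37508 - ((-3*(5 + 1*(-4)) - 5446) - 50) = -37508 - ((-3*(5 - 4) - 5446) - 50) = -37508 - ((-3*1 - 5446) - 50) = -37508 - ((-3 - 5446) - 50) = -37508 - (-5449 - 50) = -37508 - 1*(-5499) = -37508 + 5499 = -32009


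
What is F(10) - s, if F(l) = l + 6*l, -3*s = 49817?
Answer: 50027/3 ≈ 16676.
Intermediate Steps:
s = -49817/3 (s = -⅓*49817 = -49817/3 ≈ -16606.)
F(l) = 7*l
F(10) - s = 7*10 - 1*(-49817/3) = 70 + 49817/3 = 50027/3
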